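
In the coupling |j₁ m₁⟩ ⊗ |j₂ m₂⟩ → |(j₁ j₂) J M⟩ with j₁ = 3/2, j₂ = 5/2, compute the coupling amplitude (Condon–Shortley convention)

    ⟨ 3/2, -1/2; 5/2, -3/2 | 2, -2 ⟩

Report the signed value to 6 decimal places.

−√(8/21) ≈ -0.617213

j₁+j₂−J=2  J+j₁−j₂=1  J−j₁+j₂=3  j₁+j₂+J+1=7
(j₁±m₁, j₂±m₂, J±M) = (1,2,1,4,0,4)
P² = 96/7
sum k=1..1:
  [1] −1/6 = -1/6
S = -1/6
C² = P²·S² = 8/21 ; C = -0.617213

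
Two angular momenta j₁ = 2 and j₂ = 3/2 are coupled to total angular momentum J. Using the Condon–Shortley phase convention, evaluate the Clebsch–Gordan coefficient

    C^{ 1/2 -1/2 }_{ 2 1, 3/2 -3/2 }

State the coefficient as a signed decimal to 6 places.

j₁+j₂−J=3  J+j₁−j₂=1  J−j₁+j₂=0  j₁+j₂+J+1=5
(j₁±m₁, j₂±m₂, J±M) = (3,1,0,3,0,1)
P² = 18/5
sum k=0..0:
  [0] +1/6 = 1/6
S = 1/6
C² = P²·S² = 1/10 ; C = +0.316228

+0.316228  (= +√(1/10))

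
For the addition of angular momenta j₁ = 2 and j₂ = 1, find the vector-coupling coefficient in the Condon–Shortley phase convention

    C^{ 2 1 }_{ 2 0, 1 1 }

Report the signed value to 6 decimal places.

-0.707107  (= −√(1/2))

j₁+j₂−J=1  J+j₁−j₂=3  J−j₁+j₂=1  j₁+j₂+J+1=6
(j₁±m₁, j₂±m₂, J±M) = (2,2,2,0,3,1)
P² = 2
sum k=1..1:
  [1] −1/2 = -1/2
S = -1/2
C² = P²·S² = 1/2 ; C = -0.707107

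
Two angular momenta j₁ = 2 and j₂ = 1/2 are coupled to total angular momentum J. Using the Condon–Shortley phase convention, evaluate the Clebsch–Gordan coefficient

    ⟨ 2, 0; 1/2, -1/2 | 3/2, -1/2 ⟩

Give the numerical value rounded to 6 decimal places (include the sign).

√[4·1!3!0!/5! · 2!2!0!1!1!2!] = √(8/5)
  +(−1)^0/∏(0,1,2,0,1,0)! = 1/2  (running 1/2)
⟨..|..⟩ = √(8/5)·(1/2) = +0.632456

+0.632456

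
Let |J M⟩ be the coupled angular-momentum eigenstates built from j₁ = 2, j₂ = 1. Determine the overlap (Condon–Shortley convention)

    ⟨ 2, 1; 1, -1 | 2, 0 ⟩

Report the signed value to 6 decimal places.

+0.707107

√[5·1!3!1!/6! · 3!1!0!2!2!2!] = √(2)
  +(−1)^0/∏(0,1,1,0,2,1)! = 1/2  (running 1/2)
⟨..|..⟩ = √(2)·(1/2) = +0.707107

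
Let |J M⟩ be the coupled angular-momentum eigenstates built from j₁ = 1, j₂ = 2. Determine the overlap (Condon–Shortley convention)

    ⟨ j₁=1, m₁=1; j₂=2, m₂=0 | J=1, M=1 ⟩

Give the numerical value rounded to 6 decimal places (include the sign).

+√(1/10) ≈ +0.316228

j₁+j₂−J=2  J+j₁−j₂=0  J−j₁+j₂=2  j₁+j₂+J+1=5
(j₁±m₁, j₂±m₂, J±M) = (2,0,2,2,2,0)
P² = 8/5
sum k=0..0:
  [0] +1/4 = 1/4
S = 1/4
C² = P²·S² = 1/10 ; C = +0.316228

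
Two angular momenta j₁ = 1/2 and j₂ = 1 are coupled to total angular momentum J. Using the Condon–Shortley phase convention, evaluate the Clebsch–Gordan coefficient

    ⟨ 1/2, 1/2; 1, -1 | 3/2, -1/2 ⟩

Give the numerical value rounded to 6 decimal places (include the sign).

√[4·0!1!2!/4! · 1!0!0!2!1!2!] = √(4/3)
  +(−1)^0/∏(0,0,0,0,1,2)! = 1/2  (running 1/2)
⟨..|..⟩ = √(4/3)·(1/2) = +0.577350

+0.577350  (= +√(1/3))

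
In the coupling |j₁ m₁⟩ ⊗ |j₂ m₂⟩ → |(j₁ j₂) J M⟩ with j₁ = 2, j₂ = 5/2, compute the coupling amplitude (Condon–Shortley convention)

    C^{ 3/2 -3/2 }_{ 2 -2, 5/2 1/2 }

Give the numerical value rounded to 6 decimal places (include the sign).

−√(4/35) ≈ -0.338062

j₁+j₂−J=3  J+j₁−j₂=1  J−j₁+j₂=2  j₁+j₂+J+1=7
(j₁±m₁, j₂±m₂, J±M) = (0,4,3,2,0,3)
P² = 576/35
sum k=3..3:
  [3] −1/12 = -1/12
S = -1/12
C² = P²·S² = 4/35 ; C = -0.338062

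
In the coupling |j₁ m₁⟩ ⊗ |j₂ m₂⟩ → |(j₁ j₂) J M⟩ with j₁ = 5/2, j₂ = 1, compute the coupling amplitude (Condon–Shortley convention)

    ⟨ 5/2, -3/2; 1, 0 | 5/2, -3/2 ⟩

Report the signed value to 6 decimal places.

−√(9/35) ≈ -0.507093

j₁+j₂−J=1  J+j₁−j₂=4  J−j₁+j₂=1  j₁+j₂+J+1=7
(j₁±m₁, j₂±m₂, J±M) = (1,4,1,1,1,4)
P² = 576/35
sum k=0..1:
  [0] +1/24 = 1/24
  [1] −1/6 = -1/6
S = -1/8
C² = P²·S² = 9/35 ; C = -0.507093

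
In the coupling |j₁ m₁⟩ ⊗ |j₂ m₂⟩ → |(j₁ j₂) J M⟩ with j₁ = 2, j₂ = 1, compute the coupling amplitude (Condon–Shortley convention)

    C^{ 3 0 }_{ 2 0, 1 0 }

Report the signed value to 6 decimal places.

+√(3/5) ≈ +0.774597

j₁+j₂−J=0  J+j₁−j₂=4  J−j₁+j₂=2  j₁+j₂+J+1=7
(j₁±m₁, j₂±m₂, J±M) = (2,2,1,1,3,3)
P² = 48/5
sum k=0..0:
  [0] +1/4 = 1/4
S = 1/4
C² = P²·S² = 3/5 ; C = +0.774597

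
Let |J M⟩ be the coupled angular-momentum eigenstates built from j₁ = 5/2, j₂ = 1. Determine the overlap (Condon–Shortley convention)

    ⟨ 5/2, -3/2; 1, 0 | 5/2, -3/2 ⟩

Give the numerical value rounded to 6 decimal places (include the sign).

-0.507093  (= −√(9/35))

√[6·1!4!1!/7! · 1!4!1!1!1!4!] = √(576/35)
  +(−1)^0/∏(0,1,4,1,0,0)! = 1/24  (running 1/24)
  +(−1)^1/∏(1,0,3,0,1,1)! = -1/6  (running -1/8)
⟨..|..⟩ = √(576/35)·(-1/8) = -0.507093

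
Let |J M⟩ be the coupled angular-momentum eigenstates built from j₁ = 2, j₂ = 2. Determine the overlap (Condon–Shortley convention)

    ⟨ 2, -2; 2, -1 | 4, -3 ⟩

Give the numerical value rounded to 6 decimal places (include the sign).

√[9·0!4!4!/9! · 0!4!1!3!1!7!] = √(10368)
  +(−1)^0/∏(0,0,4,1,0,3)! = 1/144  (running 1/144)
⟨..|..⟩ = √(10368)·(1/144) = +0.707107

+√(1/2) = +0.707107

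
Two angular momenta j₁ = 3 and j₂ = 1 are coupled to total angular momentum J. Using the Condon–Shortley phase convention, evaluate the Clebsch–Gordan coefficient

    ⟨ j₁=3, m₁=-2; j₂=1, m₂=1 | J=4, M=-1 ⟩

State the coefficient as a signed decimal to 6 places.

+√(3/28) ≈ +0.327327

triangle: 0!×6!×2!/9! = 1440/362880
(j±m)!: 1!×5!×2!×0!×3!×5! = 172800
prefactor² = (2J+1)×Δ×N² = 43200/7
  k=0: +1/(0!×0!×5!×2!×1!×0!) = 1/240
Σ = 1/240  ⇒  CG² = 43200/7×1/240² = 3/28
CG = +√(3/28) = +0.327327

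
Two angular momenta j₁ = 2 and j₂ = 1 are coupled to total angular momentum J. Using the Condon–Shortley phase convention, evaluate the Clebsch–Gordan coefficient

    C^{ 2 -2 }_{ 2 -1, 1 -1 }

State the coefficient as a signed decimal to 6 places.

j₁+j₂−J=1  J+j₁−j₂=3  J−j₁+j₂=1  j₁+j₂+J+1=6
(j₁±m₁, j₂±m₂, J±M) = (1,3,0,2,0,4)
P² = 12
sum k=0..0:
  [0] +1/6 = 1/6
S = 1/6
C² = P²·S² = 1/3 ; C = +0.577350

+√(1/3) ≈ +0.577350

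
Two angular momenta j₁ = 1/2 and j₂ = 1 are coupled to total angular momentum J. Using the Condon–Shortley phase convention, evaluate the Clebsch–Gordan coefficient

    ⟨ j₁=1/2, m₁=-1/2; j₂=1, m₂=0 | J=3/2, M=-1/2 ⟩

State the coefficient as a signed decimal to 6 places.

+√(2/3) = +0.816497

√[4·0!1!2!/4! · 0!1!1!1!1!2!] = √(2/3)
  +(−1)^0/∏(0,0,1,1,0,1)! = 1  (running 1)
⟨..|..⟩ = √(2/3)·(1) = +0.816497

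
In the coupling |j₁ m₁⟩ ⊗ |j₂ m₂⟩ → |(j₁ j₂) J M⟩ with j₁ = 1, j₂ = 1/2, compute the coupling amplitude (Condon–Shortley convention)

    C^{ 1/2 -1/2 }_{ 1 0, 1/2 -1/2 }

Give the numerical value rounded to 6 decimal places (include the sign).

j₁+j₂−J=1  J+j₁−j₂=1  J−j₁+j₂=0  j₁+j₂+J+1=3
(j₁±m₁, j₂±m₂, J±M) = (1,1,0,1,0,1)
P² = 1/3
sum k=0..0:
  [0] +1/1 = 1
S = 1
C² = P²·S² = 1/3 ; C = +0.577350

+√(1/3) ≈ +0.577350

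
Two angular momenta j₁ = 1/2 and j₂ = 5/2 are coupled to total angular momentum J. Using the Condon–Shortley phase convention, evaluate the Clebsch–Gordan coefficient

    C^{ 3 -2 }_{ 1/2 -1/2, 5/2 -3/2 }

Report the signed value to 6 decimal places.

√[7·0!1!5!/7! · 0!1!1!4!1!5!] = √(480)
  +(−1)^0/∏(0,0,1,1,0,4)! = 1/24  (running 1/24)
⟨..|..⟩ = √(480)·(1/24) = +0.912871

+√(5/6) = +0.912871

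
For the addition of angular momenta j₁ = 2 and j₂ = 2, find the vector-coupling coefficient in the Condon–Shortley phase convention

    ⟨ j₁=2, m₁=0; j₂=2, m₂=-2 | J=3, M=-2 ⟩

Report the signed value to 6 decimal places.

√[7·1!3!3!/8! · 2!2!0!4!1!5!] = √(72)
  +(−1)^0/∏(0,1,2,0,1,3)! = 1/12  (running 1/12)
⟨..|..⟩ = √(72)·(1/12) = +0.707107

+√(1/2) = +0.707107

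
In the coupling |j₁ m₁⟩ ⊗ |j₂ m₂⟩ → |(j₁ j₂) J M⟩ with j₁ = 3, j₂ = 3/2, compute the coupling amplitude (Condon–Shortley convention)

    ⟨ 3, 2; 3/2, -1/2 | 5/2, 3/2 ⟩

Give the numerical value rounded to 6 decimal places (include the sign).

+0.267261

triangle: 2!·4!·1!/8! = 48/40320
(j±m)!: 5!·1!·1!·2!·4!·1! = 5760
prefactor² = (2J+1)·Δ·N² = 288/7
  k=0: +1/(0!·2!·1!·1!·3!·0!) = 1/12
  k=1: −1/(1!·1!·0!·0!·4!·1!) = -1/24
Σ = 1/24  ⇒  CG² = 288/7·1/24² = 1/14
CG = +√(1/14) = +0.267261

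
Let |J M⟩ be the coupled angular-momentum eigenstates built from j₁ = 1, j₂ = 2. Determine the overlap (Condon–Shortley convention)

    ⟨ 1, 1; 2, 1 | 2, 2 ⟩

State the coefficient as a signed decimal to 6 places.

+0.577350

√[5·1!1!3!/6! · 2!0!3!1!4!0!] = √(12)
  +(−1)^0/∏(0,1,0,3,1,0)! = 1/6  (running 1/6)
⟨..|..⟩ = √(12)·(1/6) = +0.577350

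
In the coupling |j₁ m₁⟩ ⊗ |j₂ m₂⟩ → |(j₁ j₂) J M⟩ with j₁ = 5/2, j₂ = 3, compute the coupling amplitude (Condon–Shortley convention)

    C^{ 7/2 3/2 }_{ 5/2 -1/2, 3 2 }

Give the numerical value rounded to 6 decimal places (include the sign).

√[8·2!3!4!/10! · 2!3!5!1!5!2!] = √(1536/7)
  +(−1)^1/∏(1,1,2,4,1,0)! = -1/48  (running -1/48)
  +(−1)^2/∏(2,0,1,3,2,1)! = 1/24  (running 1/48)
⟨..|..⟩ = √(1536/7)·(1/48) = +0.308607

+√(2/21) ≈ +0.308607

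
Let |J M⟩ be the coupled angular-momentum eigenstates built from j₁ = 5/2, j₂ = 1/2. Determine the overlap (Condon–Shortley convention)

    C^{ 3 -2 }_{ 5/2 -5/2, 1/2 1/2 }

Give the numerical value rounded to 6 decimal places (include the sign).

j₁+j₂−J=0  J+j₁−j₂=5  J−j₁+j₂=1  j₁+j₂+J+1=7
(j₁±m₁, j₂±m₂, J±M) = (0,5,1,0,1,5)
P² = 2400
sum k=0..0:
  [0] +1/120 = 1/120
S = 1/120
C² = P²·S² = 1/6 ; C = +0.408248

+√(1/6) ≈ +0.408248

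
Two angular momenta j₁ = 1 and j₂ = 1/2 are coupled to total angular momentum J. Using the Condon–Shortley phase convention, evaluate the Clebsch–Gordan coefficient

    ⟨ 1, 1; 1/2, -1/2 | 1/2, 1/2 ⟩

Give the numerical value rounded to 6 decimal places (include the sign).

+0.816497  (= +√(2/3))

√[2·1!1!0!/3! · 2!0!0!1!1!0!] = √(2/3)
  +(−1)^0/∏(0,1,0,0,1,0)! = 1  (running 1)
⟨..|..⟩ = √(2/3)·(1) = +0.816497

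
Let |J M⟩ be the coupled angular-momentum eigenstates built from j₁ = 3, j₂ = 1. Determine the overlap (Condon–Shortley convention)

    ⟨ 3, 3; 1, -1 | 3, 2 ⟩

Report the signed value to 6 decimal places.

+0.500000  (= +√(1/4))

triangle: 1!×5!×1!/8! = 120/40320
(j±m)!: 6!×0!×0!×2!×5!×1! = 172800
prefactor² = (2J+1)×Δ×N² = 3600
  k=0: +1/(0!×1!×0!×0!×5!×1!) = 1/120
Σ = 1/120  ⇒  CG² = 3600×1/120² = 1/4
CG = +√(1/4) = +0.500000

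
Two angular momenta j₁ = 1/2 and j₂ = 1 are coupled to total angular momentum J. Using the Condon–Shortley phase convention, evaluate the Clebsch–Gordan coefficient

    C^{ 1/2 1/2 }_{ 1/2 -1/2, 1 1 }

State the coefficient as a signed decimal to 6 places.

-0.816497

triangle: 1!*0!*1!/3! = 1/6
(j±m)!: 0!*1!*2!*0!*1!*0! = 2
prefactor² = (2J+1)*Δ*N² = 2/3
  k=1: −1/(1!*0!*0!*1!*0!*0!) = -1
Σ = -1  ⇒  CG² = 2/3*(-1)² = 2/3
CG = −√(2/3) = -0.816497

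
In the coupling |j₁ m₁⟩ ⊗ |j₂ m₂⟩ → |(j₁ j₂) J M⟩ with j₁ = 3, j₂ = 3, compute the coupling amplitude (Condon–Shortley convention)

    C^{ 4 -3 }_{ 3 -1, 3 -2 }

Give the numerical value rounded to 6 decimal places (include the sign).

-0.301511

triangle: 2!·4!·4!/11! = 1152/39916800
(j±m)!: 2!·4!·1!·5!·1!·7! = 29030400
prefactor² = (2J+1)·Δ·N² = 82944/11
  k=0: +1/(0!·2!·4!·1!·0!·3!) = 1/288
  k=1: −1/(1!·1!·3!·0!·1!·4!) = -1/144
Σ = -1/288  ⇒  CG² = 82944/11·(-1/288)² = 1/11
CG = −√(1/11) = -0.301511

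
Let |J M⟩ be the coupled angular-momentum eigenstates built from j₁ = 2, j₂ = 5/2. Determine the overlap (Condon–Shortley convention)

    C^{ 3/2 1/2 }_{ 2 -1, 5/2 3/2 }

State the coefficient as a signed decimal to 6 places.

+√(2/105) ≈ +0.138013

j₁+j₂−J=3  J+j₁−j₂=1  J−j₁+j₂=2  j₁+j₂+J+1=7
(j₁±m₁, j₂±m₂, J±M) = (1,3,4,1,2,1)
P² = 96/35
sum k=2..3:
  [2] +1/4 = 1/4
  [3] −1/6 = -1/6
S = 1/12
C² = P²·S² = 2/105 ; C = +0.138013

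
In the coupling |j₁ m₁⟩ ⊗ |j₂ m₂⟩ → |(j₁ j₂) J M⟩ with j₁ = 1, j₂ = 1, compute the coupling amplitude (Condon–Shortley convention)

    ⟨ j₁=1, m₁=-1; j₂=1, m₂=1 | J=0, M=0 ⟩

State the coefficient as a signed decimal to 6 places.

j₁+j₂−J=2  J+j₁−j₂=0  J−j₁+j₂=0  j₁+j₂+J+1=3
(j₁±m₁, j₂±m₂, J±M) = (0,2,2,0,0,0)
P² = 4/3
sum k=2..2:
  [2] +1/2 = 1/2
S = 1/2
C² = P²·S² = 1/3 ; C = +0.577350

+√(1/3) ≈ +0.577350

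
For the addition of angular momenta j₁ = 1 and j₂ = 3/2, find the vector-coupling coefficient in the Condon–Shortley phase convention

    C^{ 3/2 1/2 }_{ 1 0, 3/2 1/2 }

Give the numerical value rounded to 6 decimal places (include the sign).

√[4·1!1!2!/5! · 1!1!2!1!2!1!] = √(4/15)
  +(−1)^0/∏(0,1,1,2,0,0)! = 1/2  (running 1/2)
  +(−1)^1/∏(1,0,0,1,1,1)! = -1  (running -1/2)
⟨..|..⟩ = √(4/15)·(-1/2) = -0.258199

−√(1/15) ≈ -0.258199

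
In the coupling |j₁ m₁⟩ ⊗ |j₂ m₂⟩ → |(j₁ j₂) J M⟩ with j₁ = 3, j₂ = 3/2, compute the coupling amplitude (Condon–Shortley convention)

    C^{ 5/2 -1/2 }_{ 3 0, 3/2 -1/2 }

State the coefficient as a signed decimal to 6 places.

−√(6/35) ≈ -0.414039

√[6·2!4!1!/8! · 3!3!1!2!2!3!] = √(216/35)
  +(−1)^0/∏(0,2,3,1,1,0)! = 1/12  (running 1/12)
  +(−1)^1/∏(1,1,2,0,2,1)! = -1/4  (running -1/6)
⟨..|..⟩ = √(216/35)·(-1/6) = -0.414039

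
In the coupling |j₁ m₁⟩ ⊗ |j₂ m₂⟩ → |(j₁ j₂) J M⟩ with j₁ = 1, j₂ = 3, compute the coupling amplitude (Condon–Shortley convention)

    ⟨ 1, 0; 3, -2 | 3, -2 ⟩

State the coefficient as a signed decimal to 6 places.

+0.577350  (= +√(1/3))

triangle: 1!×1!×5!/8! = 120/40320
(j±m)!: 1!×1!×1!×5!×1!×5! = 14400
prefactor² = (2J+1)×Δ×N² = 300
  k=0: +1/(0!×1!×1!×1!×0!×4!) = 1/24
  k=1: −1/(1!×0!×0!×0!×1!×5!) = -1/120
Σ = 1/30  ⇒  CG² = 300×1/30² = 1/3
CG = +√(1/3) = +0.577350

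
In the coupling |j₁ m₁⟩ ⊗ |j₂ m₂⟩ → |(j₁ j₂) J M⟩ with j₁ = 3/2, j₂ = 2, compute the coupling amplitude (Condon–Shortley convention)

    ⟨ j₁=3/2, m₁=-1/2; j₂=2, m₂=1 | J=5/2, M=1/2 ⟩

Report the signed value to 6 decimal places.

−√(5/14) = -0.597614

√[6·1!2!3!/7! · 1!2!3!1!3!2!] = √(72/35)
  +(−1)^0/∏(0,1,2,3,0,0)! = 1/12  (running 1/12)
  +(−1)^1/∏(1,0,1,2,1,1)! = -1/2  (running -5/12)
⟨..|..⟩ = √(72/35)·(-5/12) = -0.597614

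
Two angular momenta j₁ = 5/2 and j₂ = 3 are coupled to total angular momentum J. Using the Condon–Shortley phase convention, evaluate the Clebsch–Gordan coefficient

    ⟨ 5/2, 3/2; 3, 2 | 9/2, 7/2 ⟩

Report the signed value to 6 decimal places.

−√(1/99) ≈ -0.100504

j₁+j₂−J=1  J+j₁−j₂=4  J−j₁+j₂=5  j₁+j₂+J+1=11
(j₁±m₁, j₂±m₂, J±M) = (4,1,5,1,8,1)
P² = 921600/11
sum k=0..1:
  [0] +1/720 = 1/720
  [1] −1/576 = -1/576
S = -1/2880
C² = P²·S² = 1/99 ; C = -0.100504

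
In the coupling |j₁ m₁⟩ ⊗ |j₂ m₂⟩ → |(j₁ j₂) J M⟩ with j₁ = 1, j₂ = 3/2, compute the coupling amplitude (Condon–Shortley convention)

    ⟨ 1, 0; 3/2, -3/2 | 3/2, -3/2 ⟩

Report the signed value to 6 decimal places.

j₁+j₂−J=1  J+j₁−j₂=1  J−j₁+j₂=2  j₁+j₂+J+1=5
(j₁±m₁, j₂±m₂, J±M) = (1,1,0,3,0,3)
P² = 12/5
sum k=0..0:
  [0] +1/2 = 1/2
S = 1/2
C² = P²·S² = 3/5 ; C = +0.774597

+0.774597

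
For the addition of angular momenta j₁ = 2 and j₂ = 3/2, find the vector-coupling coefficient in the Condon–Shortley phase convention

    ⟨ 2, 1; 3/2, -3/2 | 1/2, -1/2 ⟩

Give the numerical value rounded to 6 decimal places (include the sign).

j₁+j₂−J=3  J+j₁−j₂=1  J−j₁+j₂=0  j₁+j₂+J+1=5
(j₁±m₁, j₂±m₂, J±M) = (3,1,0,3,0,1)
P² = 18/5
sum k=0..0:
  [0] +1/6 = 1/6
S = 1/6
C² = P²·S² = 1/10 ; C = +0.316228

+√(1/10) ≈ +0.316228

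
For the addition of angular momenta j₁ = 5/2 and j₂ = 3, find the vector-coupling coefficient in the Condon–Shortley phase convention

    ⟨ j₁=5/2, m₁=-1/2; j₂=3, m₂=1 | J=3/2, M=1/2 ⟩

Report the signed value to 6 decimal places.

√[4·4!1!2!/8! · 2!3!4!2!2!1!] = √(192/35)
  +(−1)^2/∏(2,2,1,2,0,0)! = 1/8  (running 1/8)
  +(−1)^3/∏(3,1,0,1,1,1)! = -1/6  (running -1/24)
⟨..|..⟩ = √(192/35)·(-1/24) = -0.097590

−√(1/105) ≈ -0.097590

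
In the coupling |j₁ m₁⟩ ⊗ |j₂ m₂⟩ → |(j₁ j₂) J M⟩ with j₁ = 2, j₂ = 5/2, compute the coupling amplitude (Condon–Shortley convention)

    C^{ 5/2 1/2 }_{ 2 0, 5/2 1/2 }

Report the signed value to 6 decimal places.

-0.478091  (= −√(8/35))

triangle: 2!·2!·3!/8! = 24/40320
(j±m)!: 2!·2!·3!·2!·3!·2! = 576
prefactor² = (2J+1)·Δ·N² = 72/35
  k=0: +1/(0!·2!·2!·3!·0!·0!) = 1/24
  k=1: −1/(1!·1!·1!·2!·1!·1!) = -1/2
  k=2: +1/(2!·0!·0!·1!·2!·2!) = 1/8
Σ = -1/3  ⇒  CG² = 72/35·(-1/3)² = 8/35
CG = −√(8/35) = -0.478091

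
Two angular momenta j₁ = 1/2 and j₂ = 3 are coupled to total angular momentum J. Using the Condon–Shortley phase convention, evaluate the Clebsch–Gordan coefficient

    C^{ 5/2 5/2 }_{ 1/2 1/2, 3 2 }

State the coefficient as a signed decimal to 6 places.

√[6·1!0!5!/7! · 1!0!5!1!5!0!] = √(14400/7)
  +(−1)^0/∏(0,1,0,5,0,0)! = 1/120  (running 1/120)
⟨..|..⟩ = √(14400/7)·(1/120) = +0.377964

+0.377964  (= +√(1/7))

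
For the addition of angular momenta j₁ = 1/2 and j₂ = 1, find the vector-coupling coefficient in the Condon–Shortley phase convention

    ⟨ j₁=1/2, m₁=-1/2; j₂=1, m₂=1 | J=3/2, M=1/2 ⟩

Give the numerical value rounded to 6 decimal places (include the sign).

triangle: 0!·1!·2!/4! = 2/24
(j±m)!: 0!·1!·2!·0!·2!·1! = 4
prefactor² = (2J+1)·Δ·N² = 4/3
  k=0: +1/(0!·0!·1!·2!·0!·0!) = 1/2
Σ = 1/2  ⇒  CG² = 4/3·1/2² = 1/3
CG = +√(1/3) = +0.577350

+0.577350  (= +√(1/3))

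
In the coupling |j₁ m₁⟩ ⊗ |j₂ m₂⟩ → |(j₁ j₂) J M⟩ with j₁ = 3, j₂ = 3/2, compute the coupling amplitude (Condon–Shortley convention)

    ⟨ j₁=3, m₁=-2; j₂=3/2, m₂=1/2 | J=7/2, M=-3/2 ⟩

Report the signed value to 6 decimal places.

triangle: 1!×5!×2!/9! = 240/362880
(j±m)!: 1!×5!×2!×1!×2!×5! = 57600
prefactor² = (2J+1)×Δ×N² = 6400/21
  k=0: +1/(0!×1!×5!×2!×0!×0!) = 1/240
  k=1: −1/(1!×0!×4!×1!×1!×1!) = -1/24
Σ = -3/80  ⇒  CG² = 6400/21×(-3/80)² = 3/7
CG = −√(3/7) = -0.654654

−√(3/7) = -0.654654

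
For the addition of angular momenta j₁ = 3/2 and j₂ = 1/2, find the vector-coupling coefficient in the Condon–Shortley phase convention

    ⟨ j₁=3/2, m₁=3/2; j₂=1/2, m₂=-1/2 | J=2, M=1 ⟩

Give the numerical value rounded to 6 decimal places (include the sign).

j₁+j₂−J=0  J+j₁−j₂=3  J−j₁+j₂=1  j₁+j₂+J+1=5
(j₁±m₁, j₂±m₂, J±M) = (3,0,0,1,3,1)
P² = 9
sum k=0..0:
  [0] +1/6 = 1/6
S = 1/6
C² = P²·S² = 1/4 ; C = +0.500000

+0.500000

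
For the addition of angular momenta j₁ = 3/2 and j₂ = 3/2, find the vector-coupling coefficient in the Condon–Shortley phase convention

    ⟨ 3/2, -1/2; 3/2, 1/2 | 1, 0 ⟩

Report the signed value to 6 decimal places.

triangle: 2!*1!*1!/5! = 2/120
(j±m)!: 1!*2!*2!*1!*1!*1! = 4
prefactor² = (2J+1)*Δ*N² = 1/5
  k=1: −1/(1!*1!*1!*1!*0!*0!) = -1
  k=2: +1/(2!*0!*0!*0!*1!*1!) = 1/2
Σ = -1/2  ⇒  CG² = 1/5*(-1/2)² = 1/20
CG = −√(1/20) = -0.223607

-0.223607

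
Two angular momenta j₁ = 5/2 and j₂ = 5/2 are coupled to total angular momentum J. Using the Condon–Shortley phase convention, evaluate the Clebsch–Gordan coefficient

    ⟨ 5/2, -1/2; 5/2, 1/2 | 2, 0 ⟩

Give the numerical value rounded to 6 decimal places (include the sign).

√[5·3!2!2!/8! · 2!3!3!2!2!2!] = √(12/7)
  +(−1)^1/∏(1,2,2,2,0,0)! = -1/8  (running -1/8)
  +(−1)^2/∏(2,1,1,1,1,1)! = 1/2  (running 3/8)
  +(−1)^3/∏(3,0,0,0,2,2)! = -1/24  (running 1/3)
⟨..|..⟩ = √(12/7)·(1/3) = +0.436436

+0.436436  (= +√(4/21))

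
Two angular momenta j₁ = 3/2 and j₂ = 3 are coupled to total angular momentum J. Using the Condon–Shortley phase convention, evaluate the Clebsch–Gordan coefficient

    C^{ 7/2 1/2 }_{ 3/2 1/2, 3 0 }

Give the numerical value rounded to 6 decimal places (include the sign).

+√(2/21) ≈ +0.308607

√[8·1!2!5!/9! · 2!1!3!3!4!3!] = √(384/7)
  +(−1)^0/∏(0,1,1,3,1,2)! = 1/12  (running 1/12)
  +(−1)^1/∏(1,0,0,2,2,3)! = -1/24  (running 1/24)
⟨..|..⟩ = √(384/7)·(1/24) = +0.308607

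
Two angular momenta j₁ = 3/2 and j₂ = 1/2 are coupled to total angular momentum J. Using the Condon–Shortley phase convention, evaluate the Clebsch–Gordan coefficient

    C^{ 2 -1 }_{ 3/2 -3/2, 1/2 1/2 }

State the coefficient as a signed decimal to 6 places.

triangle: 0!*3!*1!/5! = 6/120
(j±m)!: 0!*3!*1!*0!*1!*3! = 36
prefactor² = (2J+1)*Δ*N² = 9
  k=0: +1/(0!*0!*3!*1!*0!*0!) = 1/6
Σ = 1/6  ⇒  CG² = 9*1/6² = 1/4
CG = +√(1/4) = +0.500000

+0.500000  (= +√(1/4))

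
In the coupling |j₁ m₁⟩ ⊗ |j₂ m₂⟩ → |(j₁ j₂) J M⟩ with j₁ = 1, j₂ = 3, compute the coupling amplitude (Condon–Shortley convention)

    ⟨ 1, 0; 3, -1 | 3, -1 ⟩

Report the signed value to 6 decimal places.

j₁+j₂−J=1  J+j₁−j₂=1  J−j₁+j₂=5  j₁+j₂+J+1=8
(j₁±m₁, j₂±m₂, J±M) = (1,1,2,4,2,4)
P² = 48
sum k=0..1:
  [0] +1/12 = 1/12
  [1] −1/24 = -1/24
S = 1/24
C² = P²·S² = 1/12 ; C = +0.288675

+√(1/12) = +0.288675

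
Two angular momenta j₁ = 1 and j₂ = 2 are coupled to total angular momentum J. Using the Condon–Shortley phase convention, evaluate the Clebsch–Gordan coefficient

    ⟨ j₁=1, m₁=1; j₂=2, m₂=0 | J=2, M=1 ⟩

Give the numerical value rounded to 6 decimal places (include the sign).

+0.707107

√[5·1!1!3!/6! · 2!0!2!2!3!1!] = √(2)
  +(−1)^0/∏(0,1,0,2,1,1)! = 1/2  (running 1/2)
⟨..|..⟩ = √(2)·(1/2) = +0.707107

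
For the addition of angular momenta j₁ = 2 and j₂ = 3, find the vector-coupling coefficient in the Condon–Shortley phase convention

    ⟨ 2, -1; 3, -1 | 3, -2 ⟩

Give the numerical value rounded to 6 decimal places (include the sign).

j₁+j₂−J=2  J+j₁−j₂=2  J−j₁+j₂=4  j₁+j₂+J+1=9
(j₁±m₁, j₂±m₂, J±M) = (1,3,2,4,1,5)
P² = 64
sum k=1..2:
  [1] −1/12 = -1/12
  [2] +1/48 = 1/48
S = -1/16
C² = P²·S² = 1/4 ; C = -0.500000

−√(1/4) ≈ -0.500000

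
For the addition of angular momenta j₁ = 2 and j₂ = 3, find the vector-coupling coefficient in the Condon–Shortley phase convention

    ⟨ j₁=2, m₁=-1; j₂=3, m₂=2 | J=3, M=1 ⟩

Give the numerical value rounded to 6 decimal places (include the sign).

triangle: 2!·2!·4!/9! = 96/362880
(j±m)!: 1!·3!·5!·1!·4!·2! = 34560
prefactor² = (2J+1)·Δ·N² = 64
  k=1: −1/(1!·1!·2!·4!·0!·0!) = -1/48
  k=2: +1/(2!·0!·1!·3!·1!·1!) = 1/12
Σ = 1/16  ⇒  CG² = 64·1/16² = 1/4
CG = +√(1/4) = +0.500000

+√(1/4) ≈ +0.500000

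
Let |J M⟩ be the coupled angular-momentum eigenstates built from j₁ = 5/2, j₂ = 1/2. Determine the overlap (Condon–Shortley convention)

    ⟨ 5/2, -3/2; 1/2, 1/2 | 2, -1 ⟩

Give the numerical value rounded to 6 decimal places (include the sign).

-0.816497

j₁+j₂−J=1  J+j₁−j₂=4  J−j₁+j₂=0  j₁+j₂+J+1=6
(j₁±m₁, j₂±m₂, J±M) = (1,4,1,0,1,3)
P² = 24
sum k=1..1:
  [1] −1/6 = -1/6
S = -1/6
C² = P²·S² = 2/3 ; C = -0.816497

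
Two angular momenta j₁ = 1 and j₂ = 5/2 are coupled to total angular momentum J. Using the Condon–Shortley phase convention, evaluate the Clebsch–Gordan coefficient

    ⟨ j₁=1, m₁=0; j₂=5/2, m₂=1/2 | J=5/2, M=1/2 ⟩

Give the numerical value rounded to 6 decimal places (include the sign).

−√(1/35) ≈ -0.169031

√[6·1!1!4!/7! · 1!1!3!2!3!2!] = √(144/35)
  +(−1)^0/∏(0,1,1,3,0,1)! = 1/6  (running 1/6)
  +(−1)^1/∏(1,0,0,2,1,2)! = -1/4  (running -1/12)
⟨..|..⟩ = √(144/35)·(-1/12) = -0.169031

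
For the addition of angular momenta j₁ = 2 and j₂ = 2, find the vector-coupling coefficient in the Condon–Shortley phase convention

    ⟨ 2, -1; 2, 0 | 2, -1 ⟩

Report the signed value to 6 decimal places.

−√(1/14) = -0.267261

√[5·2!2!2!/7! · 1!3!2!2!1!3!] = √(8/7)
  +(−1)^1/∏(1,1,2,1,0,1)! = -1/2  (running -1/2)
  +(−1)^2/∏(2,0,1,0,1,2)! = 1/4  (running -1/4)
⟨..|..⟩ = √(8/7)·(-1/4) = -0.267261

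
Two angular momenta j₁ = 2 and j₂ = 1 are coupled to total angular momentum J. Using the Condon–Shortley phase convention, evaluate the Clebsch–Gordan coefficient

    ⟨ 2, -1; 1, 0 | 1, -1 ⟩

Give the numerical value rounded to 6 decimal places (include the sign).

−√(3/10) ≈ -0.547723

triangle: 2!×2!×0!/5! = 4/120
(j±m)!: 1!×3!×1!×1!×0!×2! = 12
prefactor² = (2J+1)×Δ×N² = 6/5
  k=1: −1/(1!×1!×2!×0!×0!×0!) = -1/2
Σ = -1/2  ⇒  CG² = 6/5×(-1/2)² = 3/10
CG = −√(3/10) = -0.547723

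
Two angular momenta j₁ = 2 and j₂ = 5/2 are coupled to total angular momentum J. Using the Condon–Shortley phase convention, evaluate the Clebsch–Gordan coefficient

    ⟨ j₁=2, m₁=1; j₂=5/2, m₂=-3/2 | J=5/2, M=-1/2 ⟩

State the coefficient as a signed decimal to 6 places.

j₁+j₂−J=2  J+j₁−j₂=2  J−j₁+j₂=3  j₁+j₂+J+1=8
(j₁±m₁, j₂±m₂, J±M) = (3,1,1,4,2,3)
P² = 216/35
sum k=0..1:
  [0] +1/4 = 1/4
  [1] −1/12 = -1/12
S = 1/6
C² = P²·S² = 6/35 ; C = +0.414039

+√(6/35) ≈ +0.414039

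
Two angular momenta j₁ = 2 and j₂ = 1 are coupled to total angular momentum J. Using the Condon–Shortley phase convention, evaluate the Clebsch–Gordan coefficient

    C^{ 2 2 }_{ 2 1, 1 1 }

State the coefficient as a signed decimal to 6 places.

triangle: 1!*3!*1!/6! = 6/720
(j±m)!: 3!*1!*2!*0!*4!*0! = 288
prefactor² = (2J+1)*Δ*N² = 12
  k=1: −1/(1!*0!*0!*1!*3!*0!) = -1/6
Σ = -1/6  ⇒  CG² = 12*(-1/6)² = 1/3
CG = −√(1/3) = -0.577350

-0.577350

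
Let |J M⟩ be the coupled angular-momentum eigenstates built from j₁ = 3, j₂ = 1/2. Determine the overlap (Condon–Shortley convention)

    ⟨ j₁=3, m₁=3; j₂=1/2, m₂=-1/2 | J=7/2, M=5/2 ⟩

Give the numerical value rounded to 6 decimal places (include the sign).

+0.377964  (= +√(1/7))

triangle: 0!*6!*1!/8! = 720/40320
(j±m)!: 6!*0!*0!*1!*6!*1! = 518400
prefactor² = (2J+1)*Δ*N² = 518400/7
  k=0: +1/(0!*0!*0!*0!*6!*1!) = 1/720
Σ = 1/720  ⇒  CG² = 518400/7*1/720² = 1/7
CG = +√(1/7) = +0.377964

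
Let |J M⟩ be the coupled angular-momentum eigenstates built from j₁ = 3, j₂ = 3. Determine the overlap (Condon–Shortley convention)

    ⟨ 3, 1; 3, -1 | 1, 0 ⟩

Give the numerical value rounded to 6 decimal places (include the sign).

+0.188982

triangle: 5!·1!·1!/8! = 120/40320
(j±m)!: 4!·2!·2!·4!·1!·1! = 2304
prefactor² = (2J+1)·Δ·N² = 144/7
  k=1: −1/(1!·4!·1!·1!·0!·0!) = -1/24
  k=2: +1/(2!·3!·0!·0!·1!·1!) = 1/12
Σ = 1/24  ⇒  CG² = 144/7·1/24² = 1/28
CG = +√(1/28) = +0.188982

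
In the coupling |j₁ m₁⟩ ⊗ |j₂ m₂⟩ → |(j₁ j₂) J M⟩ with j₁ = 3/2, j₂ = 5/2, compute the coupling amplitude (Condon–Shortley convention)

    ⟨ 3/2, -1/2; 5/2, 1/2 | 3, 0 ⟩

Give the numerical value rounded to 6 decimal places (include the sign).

j₁+j₂−J=1  J+j₁−j₂=2  J−j₁+j₂=4  j₁+j₂+J+1=8
(j₁±m₁, j₂±m₂, J±M) = (1,2,3,2,3,3)
P² = 36/5
sum k=0..1:
  [0] +1/12 = 1/12
  [1] −1/4 = -1/4
S = -1/6
C² = P²·S² = 1/5 ; C = -0.447214

-0.447214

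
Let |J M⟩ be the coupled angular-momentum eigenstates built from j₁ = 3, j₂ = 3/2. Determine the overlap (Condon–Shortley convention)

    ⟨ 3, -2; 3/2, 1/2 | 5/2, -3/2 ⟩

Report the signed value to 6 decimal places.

+0.267261  (= +√(1/14))

j₁+j₂−J=2  J+j₁−j₂=4  J−j₁+j₂=1  j₁+j₂+J+1=8
(j₁±m₁, j₂±m₂, J±M) = (1,5,2,1,1,4)
P² = 288/7
sum k=1..2:
  [1] −1/24 = -1/24
  [2] +1/12 = 1/12
S = 1/24
C² = P²·S² = 1/14 ; C = +0.267261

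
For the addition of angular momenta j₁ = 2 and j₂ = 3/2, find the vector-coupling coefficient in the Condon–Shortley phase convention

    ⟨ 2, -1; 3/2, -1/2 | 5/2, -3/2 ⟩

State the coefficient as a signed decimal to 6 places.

triangle: 1!·3!·2!/7! = 12/5040
(j±m)!: 1!·3!·1!·2!·1!·4! = 288
prefactor² = (2J+1)·Δ·N² = 144/35
  k=0: +1/(0!·1!·3!·1!·0!·1!) = 1/6
  k=1: −1/(1!·0!·2!·0!·1!·2!) = -1/4
Σ = -1/12  ⇒  CG² = 144/35·(-1/12)² = 1/35
CG = −√(1/35) = -0.169031

-0.169031  (= −√(1/35))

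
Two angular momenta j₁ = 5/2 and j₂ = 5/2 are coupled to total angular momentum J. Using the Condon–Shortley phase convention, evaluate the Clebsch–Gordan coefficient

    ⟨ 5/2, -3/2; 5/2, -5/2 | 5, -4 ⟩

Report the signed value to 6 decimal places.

+0.707107

triangle: 0!·5!·5!/11! = 14400/39916800
(j±m)!: 1!·4!·0!·5!·1!·9! = 1045094400
prefactor² = (2J+1)·Δ·N² = 4147200
  k=0: +1/(0!·0!·4!·0!·1!·5!) = 1/2880
Σ = 1/2880  ⇒  CG² = 4147200·1/2880² = 1/2
CG = +√(1/2) = +0.707107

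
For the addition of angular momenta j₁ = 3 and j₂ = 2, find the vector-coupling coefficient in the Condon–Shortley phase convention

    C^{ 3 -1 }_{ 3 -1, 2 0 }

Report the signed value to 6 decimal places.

triangle: 2!·4!·2!/9! = 96/362880
(j±m)!: 2!·4!·2!·2!·2!·4! = 9216
prefactor² = (2J+1)·Δ·N² = 256/15
  k=0: +1/(0!·2!·4!·2!·0!·0!) = 1/96
  k=1: −1/(1!·1!·3!·1!·1!·1!) = -1/6
  k=2: +1/(2!·0!·2!·0!·2!·2!) = 1/16
Σ = -3/32  ⇒  CG² = 256/15·(-3/32)² = 3/20
CG = −√(3/20) = -0.387298

−√(3/20) ≈ -0.387298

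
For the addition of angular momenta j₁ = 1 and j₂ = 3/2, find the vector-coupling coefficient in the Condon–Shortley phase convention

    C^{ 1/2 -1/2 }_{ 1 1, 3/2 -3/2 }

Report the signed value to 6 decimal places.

triangle: 2!×0!×1!/4! = 2/24
(j±m)!: 2!×0!×0!×3!×0!×1! = 12
prefactor² = (2J+1)×Δ×N² = 2
  k=0: +1/(0!×2!×0!×0!×0!×1!) = 1/2
Σ = 1/2  ⇒  CG² = 2×1/2² = 1/2
CG = +√(1/2) = +0.707107

+0.707107  (= +√(1/2))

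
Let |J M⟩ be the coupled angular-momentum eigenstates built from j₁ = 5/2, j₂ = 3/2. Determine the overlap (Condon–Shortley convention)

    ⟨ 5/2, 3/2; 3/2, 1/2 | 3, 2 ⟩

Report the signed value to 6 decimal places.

triangle: 1!×4!×2!/8! = 48/40320
(j±m)!: 4!×1!×2!×1!×5!×1! = 5760
prefactor² = (2J+1)×Δ×N² = 48
  k=0: +1/(0!×1!×1!×2!×3!×0!) = 1/12
  k=1: −1/(1!×0!×0!×1!×4!×1!) = -1/24
Σ = 1/24  ⇒  CG² = 48×1/24² = 1/12
CG = +√(1/12) = +0.288675

+0.288675  (= +√(1/12))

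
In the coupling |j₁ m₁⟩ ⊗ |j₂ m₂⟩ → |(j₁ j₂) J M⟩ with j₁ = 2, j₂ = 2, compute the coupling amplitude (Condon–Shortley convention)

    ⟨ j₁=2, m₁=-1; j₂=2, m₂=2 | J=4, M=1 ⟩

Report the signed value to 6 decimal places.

triangle: 0!·4!·4!/9! = 576/362880
(j±m)!: 1!·3!·4!·0!·5!·3! = 103680
prefactor² = (2J+1)·Δ·N² = 10368/7
  k=0: +1/(0!·0!·3!·4!·1!·0!) = 1/144
Σ = 1/144  ⇒  CG² = 10368/7·1/144² = 1/14
CG = +√(1/14) = +0.267261

+√(1/14) = +0.267261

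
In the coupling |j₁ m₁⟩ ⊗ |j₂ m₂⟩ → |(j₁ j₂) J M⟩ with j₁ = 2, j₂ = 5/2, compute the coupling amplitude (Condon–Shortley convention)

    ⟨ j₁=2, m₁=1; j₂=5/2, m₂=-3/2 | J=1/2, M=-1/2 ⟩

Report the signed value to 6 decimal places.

triangle: 4!×0!×1!/6! = 24/720
(j±m)!: 3!×1!×1!×4!×0!×1! = 144
prefactor² = (2J+1)×Δ×N² = 48/5
  k=1: −1/(1!×3!×0!×0!×0!×1!) = -1/6
Σ = -1/6  ⇒  CG² = 48/5×(-1/6)² = 4/15
CG = −√(4/15) = -0.516398

−√(4/15) = -0.516398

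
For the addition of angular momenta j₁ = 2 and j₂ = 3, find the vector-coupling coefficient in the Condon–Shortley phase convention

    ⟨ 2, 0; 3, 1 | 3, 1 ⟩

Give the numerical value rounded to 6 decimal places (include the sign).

√[7·2!2!4!/9! · 2!2!4!2!4!2!] = √(256/15)
  +(−1)^0/∏(0,2,2,4,0,0)! = 1/96  (running 1/96)
  +(−1)^1/∏(1,1,1,3,1,1)! = -1/6  (running -5/32)
  +(−1)^2/∏(2,0,0,2,2,2)! = 1/16  (running -3/32)
⟨..|..⟩ = √(256/15)·(-3/32) = -0.387298

-0.387298  (= −√(3/20))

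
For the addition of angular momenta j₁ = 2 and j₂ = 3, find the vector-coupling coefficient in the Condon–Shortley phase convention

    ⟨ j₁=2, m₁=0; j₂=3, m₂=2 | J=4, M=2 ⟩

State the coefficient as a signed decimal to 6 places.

√[9·1!3!5!/10! · 2!2!5!1!6!2!] = √(8640/7)
  +(−1)^0/∏(0,1,2,5,1,0)! = 1/240  (running 1/240)
  +(−1)^1/∏(1,0,1,4,2,1)! = -1/48  (running -1/60)
⟨..|..⟩ = √(8640/7)·(-1/60) = -0.585540

-0.585540  (= −√(12/35))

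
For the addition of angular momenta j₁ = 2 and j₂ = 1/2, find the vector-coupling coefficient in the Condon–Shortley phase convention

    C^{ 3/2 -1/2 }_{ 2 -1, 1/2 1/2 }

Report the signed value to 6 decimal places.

−√(3/5) = -0.774597

√[4·1!3!0!/5! · 1!3!1!0!1!2!] = √(12/5)
  +(−1)^1/∏(1,0,2,0,1,0)! = -1/2  (running -1/2)
⟨..|..⟩ = √(12/5)·(-1/2) = -0.774597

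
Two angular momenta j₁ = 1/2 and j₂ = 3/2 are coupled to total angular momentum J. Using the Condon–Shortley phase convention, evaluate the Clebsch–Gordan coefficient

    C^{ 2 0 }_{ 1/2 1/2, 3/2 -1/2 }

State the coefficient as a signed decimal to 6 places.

triangle: 0!*1!*3!/5! = 6/120
(j±m)!: 1!*0!*1!*2!*2!*2! = 8
prefactor² = (2J+1)*Δ*N² = 2
  k=0: +1/(0!*0!*0!*1!*1!*2!) = 1/2
Σ = 1/2  ⇒  CG² = 2*1/2² = 1/2
CG = +√(1/2) = +0.707107

+0.707107  (= +√(1/2))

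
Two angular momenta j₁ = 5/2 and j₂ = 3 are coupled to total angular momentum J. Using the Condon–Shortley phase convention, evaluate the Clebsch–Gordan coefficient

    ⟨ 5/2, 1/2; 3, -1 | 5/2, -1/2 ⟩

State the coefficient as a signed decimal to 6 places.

−√(8/35) ≈ -0.478091

√[6·3!2!3!/9! · 3!2!2!4!2!3!] = √(288/35)
  +(−1)^0/∏(0,3,2,2,0,1)! = 1/24  (running 1/24)
  +(−1)^1/∏(1,2,1,1,1,2)! = -1/4  (running -5/24)
  +(−1)^2/∏(2,1,0,0,2,3)! = 1/24  (running -1/6)
⟨..|..⟩ = √(288/35)·(-1/6) = -0.478091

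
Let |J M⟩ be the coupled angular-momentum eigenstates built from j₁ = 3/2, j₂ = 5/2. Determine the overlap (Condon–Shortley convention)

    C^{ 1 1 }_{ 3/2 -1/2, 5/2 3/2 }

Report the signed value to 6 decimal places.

j₁+j₂−J=3  J+j₁−j₂=0  J−j₁+j₂=2  j₁+j₂+J+1=6
(j₁±m₁, j₂±m₂, J±M) = (1,2,4,1,2,0)
P² = 24/5
sum k=2..2:
  [2] +1/4 = 1/4
S = 1/4
C² = P²·S² = 3/10 ; C = +0.547723

+√(3/10) ≈ +0.547723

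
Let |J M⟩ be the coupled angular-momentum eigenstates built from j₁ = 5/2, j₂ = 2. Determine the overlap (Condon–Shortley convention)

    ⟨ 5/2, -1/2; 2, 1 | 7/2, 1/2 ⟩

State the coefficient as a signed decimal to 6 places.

√[8·1!4!3!/9! · 2!3!3!1!4!3!] = √(1152/35)
  +(−1)^0/∏(0,1,3,3,1,0)! = 1/36  (running 1/36)
  +(−1)^1/∏(1,0,2,2,2,1)! = -1/8  (running -7/72)
⟨..|..⟩ = √(1152/35)·(-7/72) = -0.557773

−√(14/45) ≈ -0.557773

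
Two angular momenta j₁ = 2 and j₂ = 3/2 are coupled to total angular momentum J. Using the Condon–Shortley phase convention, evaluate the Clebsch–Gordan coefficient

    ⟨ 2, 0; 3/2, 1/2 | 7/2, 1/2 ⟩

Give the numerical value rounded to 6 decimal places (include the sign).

√[8·0!4!3!/8! · 2!2!2!1!4!3!] = √(1152/35)
  +(−1)^0/∏(0,0,2,2,2,1)! = 1/8  (running 1/8)
⟨..|..⟩ = √(1152/35)·(1/8) = +0.717137

+0.717137  (= +√(18/35))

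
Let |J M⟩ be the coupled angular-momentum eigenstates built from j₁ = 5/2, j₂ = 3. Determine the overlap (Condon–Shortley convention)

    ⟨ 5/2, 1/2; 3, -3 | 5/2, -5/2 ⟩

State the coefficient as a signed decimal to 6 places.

j₁+j₂−J=3  J+j₁−j₂=2  J−j₁+j₂=3  j₁+j₂+J+1=9
(j₁±m₁, j₂±m₂, J±M) = (3,2,0,6,0,5)
P² = 8640/7
sum k=0..0:
  [0] +1/72 = 1/72
S = 1/72
C² = P²·S² = 5/21 ; C = +0.487950

+0.487950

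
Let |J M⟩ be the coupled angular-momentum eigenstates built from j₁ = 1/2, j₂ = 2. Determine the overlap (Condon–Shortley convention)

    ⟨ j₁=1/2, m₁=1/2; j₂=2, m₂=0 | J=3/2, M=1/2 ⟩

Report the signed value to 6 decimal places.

+0.632456

triangle: 1!*0!*3!/5! = 6/120
(j±m)!: 1!*0!*2!*2!*2!*1! = 8
prefactor² = (2J+1)*Δ*N² = 8/5
  k=0: +1/(0!*1!*0!*2!*0!*1!) = 1/2
Σ = 1/2  ⇒  CG² = 8/5*1/2² = 2/5
CG = +√(2/5) = +0.632456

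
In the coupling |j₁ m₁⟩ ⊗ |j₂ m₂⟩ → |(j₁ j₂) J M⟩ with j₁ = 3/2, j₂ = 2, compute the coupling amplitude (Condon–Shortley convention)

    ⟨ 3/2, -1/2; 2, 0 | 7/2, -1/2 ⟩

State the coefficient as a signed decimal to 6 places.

+0.717137  (= +√(18/35))

triangle: 0!*3!*4!/8! = 144/40320
(j±m)!: 1!*2!*2!*2!*3!*4! = 1152
prefactor² = (2J+1)*Δ*N² = 1152/35
  k=0: +1/(0!*0!*2!*2!*1!*2!) = 1/8
Σ = 1/8  ⇒  CG² = 1152/35*1/8² = 18/35
CG = +√(18/35) = +0.717137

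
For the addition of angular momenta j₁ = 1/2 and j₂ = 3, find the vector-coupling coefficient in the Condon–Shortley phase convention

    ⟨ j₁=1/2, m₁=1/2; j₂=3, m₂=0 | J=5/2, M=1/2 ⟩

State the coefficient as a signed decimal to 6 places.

triangle: 1!*0!*5!/7! = 120/5040
(j±m)!: 1!*0!*3!*3!*3!*2! = 432
prefactor² = (2J+1)*Δ*N² = 432/7
  k=0: +1/(0!*1!*0!*3!*0!*2!) = 1/12
Σ = 1/12  ⇒  CG² = 432/7*1/12² = 3/7
CG = +√(3/7) = +0.654654

+√(3/7) ≈ +0.654654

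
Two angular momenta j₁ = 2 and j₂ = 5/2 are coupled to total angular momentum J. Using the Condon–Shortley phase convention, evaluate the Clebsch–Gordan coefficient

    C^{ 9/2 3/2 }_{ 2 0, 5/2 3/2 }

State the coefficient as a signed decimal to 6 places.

+0.597614  (= +√(5/14))

j₁+j₂−J=0  J+j₁−j₂=4  J−j₁+j₂=5  j₁+j₂+J+1=10
(j₁±m₁, j₂±m₂, J±M) = (2,2,4,1,6,3)
P² = 23040/7
sum k=0..0:
  [0] +1/96 = 1/96
S = 1/96
C² = P²·S² = 5/14 ; C = +0.597614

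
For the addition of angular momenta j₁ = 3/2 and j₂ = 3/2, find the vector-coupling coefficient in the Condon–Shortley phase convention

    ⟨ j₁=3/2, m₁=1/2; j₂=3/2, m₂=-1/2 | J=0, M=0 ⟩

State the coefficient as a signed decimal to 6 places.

−√(1/4) ≈ -0.500000

j₁+j₂−J=3  J+j₁−j₂=0  J−j₁+j₂=0  j₁+j₂+J+1=4
(j₁±m₁, j₂±m₂, J±M) = (2,1,1,2,0,0)
P² = 1
sum k=1..1:
  [1] −1/2 = -1/2
S = -1/2
C² = P²·S² = 1/4 ; C = -0.500000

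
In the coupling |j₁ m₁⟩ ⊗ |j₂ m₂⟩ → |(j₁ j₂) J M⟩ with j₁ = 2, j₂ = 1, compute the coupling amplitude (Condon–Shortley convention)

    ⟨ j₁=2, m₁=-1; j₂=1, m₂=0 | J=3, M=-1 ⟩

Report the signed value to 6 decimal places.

+√(8/15) ≈ +0.730297

j₁+j₂−J=0  J+j₁−j₂=4  J−j₁+j₂=2  j₁+j₂+J+1=7
(j₁±m₁, j₂±m₂, J±M) = (1,3,1,1,2,4)
P² = 96/5
sum k=0..0:
  [0] +1/6 = 1/6
S = 1/6
C² = P²·S² = 8/15 ; C = +0.730297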